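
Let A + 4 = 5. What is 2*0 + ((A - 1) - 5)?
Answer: -5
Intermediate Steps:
A = 1 (A = -4 + 5 = 1)
2*0 + ((A - 1) - 5) = 2*0 + ((1 - 1) - 5) = 0 + (0 - 5) = 0 - 5 = -5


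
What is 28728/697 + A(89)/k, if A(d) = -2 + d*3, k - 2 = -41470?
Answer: 1191107999/28903196 ≈ 41.210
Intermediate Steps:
k = -41468 (k = 2 - 41470 = -41468)
A(d) = -2 + 3*d
28728/697 + A(89)/k = 28728/697 + (-2 + 3*89)/(-41468) = 28728*(1/697) + (-2 + 267)*(-1/41468) = 28728/697 + 265*(-1/41468) = 28728/697 - 265/41468 = 1191107999/28903196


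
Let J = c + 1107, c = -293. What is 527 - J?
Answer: -287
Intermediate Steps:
J = 814 (J = -293 + 1107 = 814)
527 - J = 527 - 1*814 = 527 - 814 = -287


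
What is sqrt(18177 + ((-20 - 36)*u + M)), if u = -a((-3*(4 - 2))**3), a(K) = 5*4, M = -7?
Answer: sqrt(19290) ≈ 138.89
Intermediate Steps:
a(K) = 20
u = -20 (u = -1*20 = -20)
sqrt(18177 + ((-20 - 36)*u + M)) = sqrt(18177 + ((-20 - 36)*(-20) - 7)) = sqrt(18177 + (-56*(-20) - 7)) = sqrt(18177 + (1120 - 7)) = sqrt(18177 + 1113) = sqrt(19290)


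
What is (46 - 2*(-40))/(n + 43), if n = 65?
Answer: 7/6 ≈ 1.1667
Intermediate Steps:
(46 - 2*(-40))/(n + 43) = (46 - 2*(-40))/(65 + 43) = (46 + 80)/108 = 126*(1/108) = 7/6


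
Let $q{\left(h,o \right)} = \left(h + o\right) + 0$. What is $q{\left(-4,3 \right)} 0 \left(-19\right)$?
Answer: $0$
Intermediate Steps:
$q{\left(h,o \right)} = h + o$
$q{\left(-4,3 \right)} 0 \left(-19\right) = \left(-4 + 3\right) 0 \left(-19\right) = \left(-1\right) 0 \left(-19\right) = 0 \left(-19\right) = 0$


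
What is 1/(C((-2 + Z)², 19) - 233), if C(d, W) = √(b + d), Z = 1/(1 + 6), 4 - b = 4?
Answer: -7/1618 ≈ -0.0043263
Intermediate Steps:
b = 0 (b = 4 - 1*4 = 4 - 4 = 0)
Z = ⅐ (Z = 1/7 = ⅐ ≈ 0.14286)
C(d, W) = √d (C(d, W) = √(0 + d) = √d)
1/(C((-2 + Z)², 19) - 233) = 1/(√((-2 + ⅐)²) - 233) = 1/(√((-13/7)²) - 233) = 1/(√(169/49) - 233) = 1/(13/7 - 233) = 1/(-1618/7) = -7/1618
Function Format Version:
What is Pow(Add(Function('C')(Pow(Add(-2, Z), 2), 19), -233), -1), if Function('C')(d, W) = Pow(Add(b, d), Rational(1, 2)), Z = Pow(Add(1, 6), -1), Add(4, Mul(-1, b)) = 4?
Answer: Rational(-7, 1618) ≈ -0.0043263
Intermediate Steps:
b = 0 (b = Add(4, Mul(-1, 4)) = Add(4, -4) = 0)
Z = Rational(1, 7) (Z = Pow(7, -1) = Rational(1, 7) ≈ 0.14286)
Function('C')(d, W) = Pow(d, Rational(1, 2)) (Function('C')(d, W) = Pow(Add(0, d), Rational(1, 2)) = Pow(d, Rational(1, 2)))
Pow(Add(Function('C')(Pow(Add(-2, Z), 2), 19), -233), -1) = Pow(Add(Pow(Pow(Add(-2, Rational(1, 7)), 2), Rational(1, 2)), -233), -1) = Pow(Add(Pow(Pow(Rational(-13, 7), 2), Rational(1, 2)), -233), -1) = Pow(Add(Pow(Rational(169, 49), Rational(1, 2)), -233), -1) = Pow(Add(Rational(13, 7), -233), -1) = Pow(Rational(-1618, 7), -1) = Rational(-7, 1618)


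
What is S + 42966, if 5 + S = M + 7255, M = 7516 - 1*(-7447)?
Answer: 65179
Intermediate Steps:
M = 14963 (M = 7516 + 7447 = 14963)
S = 22213 (S = -5 + (14963 + 7255) = -5 + 22218 = 22213)
S + 42966 = 22213 + 42966 = 65179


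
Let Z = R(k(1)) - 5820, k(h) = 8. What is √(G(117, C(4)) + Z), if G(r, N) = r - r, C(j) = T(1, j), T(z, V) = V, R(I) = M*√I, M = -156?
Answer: 2*√(-1455 - 78*√2) ≈ 79.128*I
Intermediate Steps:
R(I) = -156*√I
Z = -5820 - 312*√2 (Z = -312*√2 - 5820 = -5820 - 312*√2 ≈ -6261.2)
C(j) = j
G(r, N) = 0
√(G(117, C(4)) + Z) = √(0 + (-5820 - 312*√2)) = √(-5820 - 312*√2)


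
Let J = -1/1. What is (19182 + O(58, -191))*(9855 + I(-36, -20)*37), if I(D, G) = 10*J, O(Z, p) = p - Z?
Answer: 179579505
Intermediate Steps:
J = -1 (J = -1*1 = -1)
I(D, G) = -10 (I(D, G) = 10*(-1) = -10)
(19182 + O(58, -191))*(9855 + I(-36, -20)*37) = (19182 + (-191 - 1*58))*(9855 - 10*37) = (19182 + (-191 - 58))*(9855 - 370) = (19182 - 249)*9485 = 18933*9485 = 179579505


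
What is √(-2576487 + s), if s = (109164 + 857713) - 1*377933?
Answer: I*√1987543 ≈ 1409.8*I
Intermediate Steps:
s = 588944 (s = 966877 - 377933 = 588944)
√(-2576487 + s) = √(-2576487 + 588944) = √(-1987543) = I*√1987543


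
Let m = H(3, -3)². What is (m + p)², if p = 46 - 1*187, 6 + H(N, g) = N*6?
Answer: 9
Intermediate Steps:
H(N, g) = -6 + 6*N (H(N, g) = -6 + N*6 = -6 + 6*N)
p = -141 (p = 46 - 187 = -141)
m = 144 (m = (-6 + 6*3)² = (-6 + 18)² = 12² = 144)
(m + p)² = (144 - 141)² = 3² = 9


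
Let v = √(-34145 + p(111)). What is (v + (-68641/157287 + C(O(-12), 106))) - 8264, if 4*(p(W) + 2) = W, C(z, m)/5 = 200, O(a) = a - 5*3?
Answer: -1142601409/157287 + I*√136477/2 ≈ -7264.4 + 184.71*I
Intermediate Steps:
O(a) = -15 + a (O(a) = a - 15 = -15 + a)
C(z, m) = 1000 (C(z, m) = 5*200 = 1000)
p(W) = -2 + W/4
v = I*√136477/2 (v = √(-34145 + (-2 + (¼)*111)) = √(-34145 + (-2 + 111/4)) = √(-34145 + 103/4) = √(-136477/4) = I*√136477/2 ≈ 184.71*I)
(v + (-68641/157287 + C(O(-12), 106))) - 8264 = (I*√136477/2 + (-68641/157287 + 1000)) - 8264 = (I*√136477/2 + 157218359/157287) - 8264 = (157218359/157287 + I*√136477/2) - 8264 = -1142601409/157287 + I*√136477/2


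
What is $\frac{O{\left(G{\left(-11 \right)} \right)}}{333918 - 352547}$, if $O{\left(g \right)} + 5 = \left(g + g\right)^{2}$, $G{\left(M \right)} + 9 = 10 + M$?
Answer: $- \frac{395}{18629} \approx -0.021203$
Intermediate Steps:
$G{\left(M \right)} = 1 + M$ ($G{\left(M \right)} = -9 + \left(10 + M\right) = 1 + M$)
$O{\left(g \right)} = -5 + 4 g^{2}$ ($O{\left(g \right)} = -5 + \left(g + g\right)^{2} = -5 + \left(2 g\right)^{2} = -5 + 4 g^{2}$)
$\frac{O{\left(G{\left(-11 \right)} \right)}}{333918 - 352547} = \frac{-5 + 4 \left(1 - 11\right)^{2}}{333918 - 352547} = \frac{-5 + 4 \left(-10\right)^{2}}{-18629} = \left(-5 + 4 \cdot 100\right) \left(- \frac{1}{18629}\right) = \left(-5 + 400\right) \left(- \frac{1}{18629}\right) = 395 \left(- \frac{1}{18629}\right) = - \frac{395}{18629}$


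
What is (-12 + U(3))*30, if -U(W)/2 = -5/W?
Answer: -260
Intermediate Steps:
U(W) = 10/W (U(W) = -(-10)/W = 10/W)
(-12 + U(3))*30 = (-12 + 10/3)*30 = -26/3*30 = -260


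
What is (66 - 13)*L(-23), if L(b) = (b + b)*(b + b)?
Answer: 112148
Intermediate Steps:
L(b) = 4*b² (L(b) = (2*b)*(2*b) = 4*b²)
(66 - 13)*L(-23) = (66 - 13)*(4*(-23)²) = 53*(4*529) = 53*2116 = 112148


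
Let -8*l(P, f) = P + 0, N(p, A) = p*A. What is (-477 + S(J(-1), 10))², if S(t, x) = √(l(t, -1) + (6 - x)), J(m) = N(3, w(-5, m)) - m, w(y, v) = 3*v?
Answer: (477 - I*√3)² ≈ 2.2753e+5 - 1652.0*I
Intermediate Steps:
N(p, A) = A*p
l(P, f) = -P/8 (l(P, f) = -(P + 0)/8 = -P/8)
J(m) = 8*m (J(m) = (3*m)*3 - m = 9*m - m = 8*m)
S(t, x) = √(6 - x - t/8) (S(t, x) = √(-t/8 + (6 - x)) = √(6 - x - t/8))
(-477 + S(J(-1), 10))² = (-477 + √(96 - 16*10 - 16*(-1))/4)² = (-477 + √(96 - 160 - 2*(-8))/4)² = (-477 + √(96 - 160 + 16)/4)² = (-477 + √(-48)/4)² = (-477 + (4*I*√3)/4)² = (-477 + I*√3)²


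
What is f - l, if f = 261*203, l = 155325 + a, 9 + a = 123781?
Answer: -226114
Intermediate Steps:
a = 123772 (a = -9 + 123781 = 123772)
l = 279097 (l = 155325 + 123772 = 279097)
f = 52983
f - l = 52983 - 1*279097 = 52983 - 279097 = -226114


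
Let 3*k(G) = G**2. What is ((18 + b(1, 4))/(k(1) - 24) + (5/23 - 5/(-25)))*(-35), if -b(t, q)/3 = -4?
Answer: 48594/1633 ≈ 29.758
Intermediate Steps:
b(t, q) = 12 (b(t, q) = -3*(-4) = 12)
k(G) = G**2/3
((18 + b(1, 4))/(k(1) - 24) + (5/23 - 5/(-25)))*(-35) = ((18 + 12)/((1/3)*1**2 - 24) + (5/23 - 5/(-25)))*(-35) = (30/((1/3)*1 - 24) + (5*(1/23) - 5*(-1/25)))*(-35) = (30/(1/3 - 24) + (5/23 + 1/5))*(-35) = (30/(-71/3) + 48/115)*(-35) = (30*(-3/71) + 48/115)*(-35) = (-90/71 + 48/115)*(-35) = -6942/8165*(-35) = 48594/1633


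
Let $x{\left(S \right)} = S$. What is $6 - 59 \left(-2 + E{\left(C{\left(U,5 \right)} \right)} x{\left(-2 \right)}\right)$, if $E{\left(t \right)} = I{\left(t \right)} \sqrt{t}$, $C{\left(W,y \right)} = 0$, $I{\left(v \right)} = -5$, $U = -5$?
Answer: $124$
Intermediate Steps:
$E{\left(t \right)} = - 5 \sqrt{t}$
$6 - 59 \left(-2 + E{\left(C{\left(U,5 \right)} \right)} x{\left(-2 \right)}\right) = 6 - 59 \left(-2 + - 5 \sqrt{0} \left(-2\right)\right) = 6 - 59 \left(-2 + \left(-5\right) 0 \left(-2\right)\right) = 6 - 59 \left(-2 + 0 \left(-2\right)\right) = 6 - 59 \left(-2 + 0\right) = 6 - -118 = 6 + 118 = 124$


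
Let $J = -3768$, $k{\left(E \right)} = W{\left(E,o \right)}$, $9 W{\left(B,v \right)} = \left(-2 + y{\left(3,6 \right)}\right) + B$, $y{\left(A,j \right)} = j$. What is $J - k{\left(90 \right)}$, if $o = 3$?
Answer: $- \frac{34006}{9} \approx -3778.4$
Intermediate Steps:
$W{\left(B,v \right)} = \frac{4}{9} + \frac{B}{9}$ ($W{\left(B,v \right)} = \frac{\left(-2 + 6\right) + B}{9} = \frac{4 + B}{9} = \frac{4}{9} + \frac{B}{9}$)
$k{\left(E \right)} = \frac{4}{9} + \frac{E}{9}$
$J - k{\left(90 \right)} = -3768 - \left(\frac{4}{9} + \frac{1}{9} \cdot 90\right) = -3768 - \left(\frac{4}{9} + 10\right) = -3768 - \frac{94}{9} = - \frac{34006}{9}$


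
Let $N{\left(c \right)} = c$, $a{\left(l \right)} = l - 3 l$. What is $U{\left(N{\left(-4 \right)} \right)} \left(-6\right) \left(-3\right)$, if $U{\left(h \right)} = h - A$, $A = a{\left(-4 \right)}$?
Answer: $-216$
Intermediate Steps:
$a{\left(l \right)} = - 2 l$
$A = 8$ ($A = \left(-2\right) \left(-4\right) = 8$)
$U{\left(h \right)} = -8 + h$ ($U{\left(h \right)} = h - 8 = -8 + h$)
$U{\left(N{\left(-4 \right)} \right)} \left(-6\right) \left(-3\right) = \left(-8 - 4\right) \left(-6\right) \left(-3\right) = \left(-12\right) \left(-6\right) \left(-3\right) = 72 \left(-3\right) = -216$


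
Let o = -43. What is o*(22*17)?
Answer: -16082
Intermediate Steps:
o*(22*17) = -946*17 = -43*374 = -16082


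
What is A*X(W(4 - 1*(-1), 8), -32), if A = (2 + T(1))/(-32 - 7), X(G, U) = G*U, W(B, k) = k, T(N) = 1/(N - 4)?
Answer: 1280/117 ≈ 10.940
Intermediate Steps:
T(N) = 1/(-4 + N)
A = -5/117 (A = (2 + 1/(-4 + 1))/(-32 - 7) = (2 + 1/(-3))/(-39) = (2 - 1/3)*(-1/39) = (5/3)*(-1/39) = -5/117 ≈ -0.042735)
A*X(W(4 - 1*(-1), 8), -32) = -40*(-32)/117 = -5/117*(-256) = 1280/117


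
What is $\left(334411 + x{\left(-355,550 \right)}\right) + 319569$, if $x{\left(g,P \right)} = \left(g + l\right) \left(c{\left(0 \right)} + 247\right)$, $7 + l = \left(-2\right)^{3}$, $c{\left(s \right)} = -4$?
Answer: $564070$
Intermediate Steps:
$l = -15$ ($l = -7 + \left(-2\right)^{3} = -7 - 8 = -15$)
$x{\left(g,P \right)} = -3645 + 243 g$ ($x{\left(g,P \right)} = \left(g - 15\right) \left(-4 + 247\right) = \left(-15 + g\right) 243 = -3645 + 243 g$)
$\left(334411 + x{\left(-355,550 \right)}\right) + 319569 = \left(334411 + \left(-3645 + 243 \left(-355\right)\right)\right) + 319569 = \left(334411 - 89910\right) + 319569 = 244501 + 319569 = 564070$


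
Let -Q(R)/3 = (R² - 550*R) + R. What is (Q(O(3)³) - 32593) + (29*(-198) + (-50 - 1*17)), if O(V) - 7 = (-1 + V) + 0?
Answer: -432062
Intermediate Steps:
O(V) = 6 + V (O(V) = 7 + ((-1 + V) + 0) = 7 + (-1 + V) = 6 + V)
Q(R) = -3*R² + 1647*R (Q(R) = -3*((R² - 550*R) + R) = -3*(R² - 549*R) = -3*R² + 1647*R)
(Q(O(3)³) - 32593) + (29*(-198) + (-50 - 1*17)) = (3*(6 + 3)³*(549 - (6 + 3)³) - 32593) + (29*(-198) + (-50 - 1*17)) = (3*9³*(549 - 1*9³) - 32593) + (-5742 + (-50 - 17)) = (3*729*(549 - 1*729) - 32593) + (-5742 - 67) = (3*729*(549 - 729) - 32593) - 5809 = (3*729*(-180) - 32593) - 5809 = (-393660 - 32593) - 5809 = -426253 - 5809 = -432062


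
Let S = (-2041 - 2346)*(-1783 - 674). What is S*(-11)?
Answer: -118567449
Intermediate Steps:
S = 10778859 (S = -4387*(-2457) = 10778859)
S*(-11) = 10778859*(-11) = -118567449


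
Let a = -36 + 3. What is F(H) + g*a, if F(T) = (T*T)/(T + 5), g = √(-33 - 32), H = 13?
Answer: 169/18 - 33*I*√65 ≈ 9.3889 - 266.05*I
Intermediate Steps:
a = -33
g = I*√65 (g = √(-65) = I*√65 ≈ 8.0623*I)
F(T) = T²/(5 + T)
F(H) + g*a = 13²/(5 + 13) + (I*√65)*(-33) = 169/18 - 33*I*√65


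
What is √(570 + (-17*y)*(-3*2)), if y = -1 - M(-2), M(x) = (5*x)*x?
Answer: 2*I*√393 ≈ 39.648*I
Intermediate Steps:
M(x) = 5*x²
y = -21 (y = -1 - 5*(-2)² = -1 - 5*4 = -1 - 1*20 = -1 - 20 = -21)
√(570 + (-17*y)*(-3*2)) = √(570 + (-17*(-21))*(-3*2)) = √(570 + 357*(-6)) = √(570 - 2142) = √(-1572) = 2*I*√393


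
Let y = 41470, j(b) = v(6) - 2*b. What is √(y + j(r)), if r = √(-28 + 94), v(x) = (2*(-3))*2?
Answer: √(41458 - 2*√66) ≈ 203.57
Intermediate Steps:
v(x) = -12 (v(x) = -6*2 = -12)
r = √66 ≈ 8.1240
j(b) = -12 - 2*b
√(y + j(r)) = √(41470 + (-12 - 2*√66)) = √(41458 - 2*√66)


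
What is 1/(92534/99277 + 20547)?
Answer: 99277/2039937053 ≈ 4.8667e-5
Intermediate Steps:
1/(92534/99277 + 20547) = 1/(2039937053/99277) = 99277/2039937053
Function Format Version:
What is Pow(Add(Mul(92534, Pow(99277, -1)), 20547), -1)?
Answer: Rational(99277, 2039937053) ≈ 4.8667e-5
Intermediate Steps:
Pow(Add(Mul(92534, Pow(99277, -1)), 20547), -1) = Pow(Add(Mul(92534, Rational(1, 99277)), 20547), -1) = Pow(Add(Rational(92534, 99277), 20547), -1) = Pow(Rational(2039937053, 99277), -1) = Rational(99277, 2039937053)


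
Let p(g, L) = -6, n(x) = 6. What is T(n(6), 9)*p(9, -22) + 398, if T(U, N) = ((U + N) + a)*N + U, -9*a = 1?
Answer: -442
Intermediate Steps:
a = -⅑ (a = -⅑*1 = -⅑ ≈ -0.11111)
T(U, N) = U + N*(-⅑ + N + U) (T(U, N) = ((U + N) - ⅑)*N + U = ((N + U) - ⅑)*N + U = (-⅑ + N + U)*N + U = N*(-⅑ + N + U) + U = U + N*(-⅑ + N + U))
T(n(6), 9)*p(9, -22) + 398 = (6 + 9² - ⅑*9 + 9*6)*(-6) + 398 = (6 + 81 - 1 + 54)*(-6) + 398 = 140*(-6) + 398 = -840 + 398 = -442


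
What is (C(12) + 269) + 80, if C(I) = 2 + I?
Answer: 363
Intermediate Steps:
(C(12) + 269) + 80 = ((2 + 12) + 269) + 80 = (14 + 269) + 80 = 283 + 80 = 363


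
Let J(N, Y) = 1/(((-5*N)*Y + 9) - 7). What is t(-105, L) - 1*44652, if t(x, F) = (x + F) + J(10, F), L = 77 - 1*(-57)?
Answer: -298884855/6698 ≈ -44623.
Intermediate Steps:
L = 134 (L = 77 + 57 = 134)
J(N, Y) = 1/(2 - 5*N*Y) (J(N, Y) = 1/((-5*N*Y + 9) - 7) = 1/((9 - 5*N*Y) - 7) = 1/(2 - 5*N*Y))
t(x, F) = F + x - 1/(-2 + 50*F) (t(x, F) = (x + F) - 1/(-2 + 5*10*F) = (F + x) - 1/(-2 + 50*F) = F + x - 1/(-2 + 50*F))
t(-105, L) - 1*44652 = (134 - 105 - 1/(-2 + 50*134)) - 1*44652 = (134 - 105 - 1/(-2 + 6700)) - 44652 = (134 - 105 - 1/6698) - 44652 = 194241/6698 - 44652 = -298884855/6698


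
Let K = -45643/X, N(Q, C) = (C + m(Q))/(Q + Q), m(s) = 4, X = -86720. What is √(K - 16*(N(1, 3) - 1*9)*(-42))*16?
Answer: 2*I*√434238851335/1355 ≈ 972.65*I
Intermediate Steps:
N(Q, C) = (4 + C)/(2*Q) (N(Q, C) = (C + 4)/(Q + Q) = (4 + C)/((2*Q)) = (4 + C)*(1/(2*Q)) = (4 + C)/(2*Q))
K = 45643/86720 (K = -45643/(-86720) = -45643*(-1/86720) = 45643/86720 ≈ 0.52633)
√(K - 16*(N(1, 3) - 1*9)*(-42))*16 = √(45643/86720 - 16*((½)*(4 + 3)/1 - 1*9)*(-42))*16 = √(45643/86720 - 16*((½)*1*7 - 9)*(-42))*16 = √(45643/86720 - 16*(7/2 - 9)*(-42))*16 = √(45643/86720 - 16*(-11/2)*(-42))*16 = √(45643/86720 + 88*(-42))*16 = √(45643/86720 - 3696)*16 = √(-320471477/86720)*16 = (I*√434238851335/10840)*16 = 2*I*√434238851335/1355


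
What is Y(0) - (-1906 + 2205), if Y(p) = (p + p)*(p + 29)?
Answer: -299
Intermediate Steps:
Y(p) = 2*p*(29 + p) (Y(p) = (2*p)*(29 + p) = 2*p*(29 + p))
Y(0) - (-1906 + 2205) = 2*0*(29 + 0) - (-1906 + 2205) = 2*0*29 - 1*299 = 0 - 299 = -299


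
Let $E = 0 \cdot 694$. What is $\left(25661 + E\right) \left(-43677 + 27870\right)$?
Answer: $-405623427$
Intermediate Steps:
$E = 0$
$\left(25661 + E\right) \left(-43677 + 27870\right) = \left(25661 + 0\right) \left(-43677 + 27870\right) = 25661 \left(-15807\right) = -405623427$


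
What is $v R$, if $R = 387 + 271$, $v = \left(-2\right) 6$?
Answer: $-7896$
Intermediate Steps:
$v = -12$
$R = 658$
$v R = \left(-12\right) 658 = -7896$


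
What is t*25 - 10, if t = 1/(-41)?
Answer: -435/41 ≈ -10.610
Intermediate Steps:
t = -1/41 ≈ -0.024390
t*25 - 10 = -1/41*25 - 10 = -25/41 - 10 = -435/41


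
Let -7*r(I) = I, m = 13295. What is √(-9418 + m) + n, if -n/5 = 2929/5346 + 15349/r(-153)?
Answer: -319354675/90882 + √3877 ≈ -3451.7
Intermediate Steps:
r(I) = -I/7
n = -319354675/90882 (n = -5*(2929/5346 + 15349/((-⅐*(-153)))) = -5*(2929*(1/5346) + 15349/(153/7)) = -5*(2929/5346 + 15349*(7/153)) = -5*(2929/5346 + 107443/153) = -5*63870935/90882 = -319354675/90882 ≈ -3513.9)
√(-9418 + m) + n = √(-9418 + 13295) - 319354675/90882 = √3877 - 319354675/90882 = -319354675/90882 + √3877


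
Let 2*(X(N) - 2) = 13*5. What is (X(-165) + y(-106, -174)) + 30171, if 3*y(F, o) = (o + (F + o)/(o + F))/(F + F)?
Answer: 19210871/636 ≈ 30206.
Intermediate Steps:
X(N) = 69/2 (X(N) = 2 + (13*5)/2 = 2 + (½)*65 = 2 + 65/2 = 69/2)
y(F, o) = (1 + o)/(6*F) (y(F, o) = ((o + (F + o)/(o + F))/(F + F))/3 = ((o + (F + o)/(F + o))/((2*F)))/3 = ((o + 1)*(1/(2*F)))/3 = ((1 + o)*(1/(2*F)))/3 = ((1 + o)/(2*F))/3 = (1 + o)/(6*F))
(X(-165) + y(-106, -174)) + 30171 = (69/2 + (⅙)*(1 - 174)/(-106)) + 30171 = (69/2 + (⅙)*(-1/106)*(-173)) + 30171 = (69/2 + 173/636) + 30171 = 22115/636 + 30171 = 19210871/636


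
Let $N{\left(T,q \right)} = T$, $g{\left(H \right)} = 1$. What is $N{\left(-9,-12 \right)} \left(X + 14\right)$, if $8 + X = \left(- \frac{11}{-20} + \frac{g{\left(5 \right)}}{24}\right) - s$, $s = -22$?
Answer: $- \frac{10293}{40} \approx -257.33$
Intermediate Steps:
$X = \frac{1751}{120}$ ($X = -8 + \left(\left(- \frac{11}{-20} + 1 \cdot \frac{1}{24}\right) - -22\right) = -8 + \left(\left(\left(-11\right) \left(- \frac{1}{20}\right) + 1 \cdot \frac{1}{24}\right) + 22\right) = -8 + \left(\left(\frac{11}{20} + \frac{1}{24}\right) + 22\right) = -8 + \left(\frac{71}{120} + 22\right) = -8 + \frac{2711}{120} = \frac{1751}{120} \approx 14.592$)
$N{\left(-9,-12 \right)} \left(X + 14\right) = - 9 \left(\frac{1751}{120} + 14\right) = \left(-9\right) \frac{3431}{120} = - \frac{10293}{40}$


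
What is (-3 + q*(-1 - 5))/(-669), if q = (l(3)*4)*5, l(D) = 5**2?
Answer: 1001/223 ≈ 4.4888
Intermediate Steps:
l(D) = 25
q = 500 (q = (25*4)*5 = 100*5 = 500)
(-3 + q*(-1 - 5))/(-669) = (-3 + 500*(-1 - 5))/(-669) = (-3 + 500*(-6))*(-1/669) = (-3 - 3000)*(-1/669) = -3003*(-1/669) = 1001/223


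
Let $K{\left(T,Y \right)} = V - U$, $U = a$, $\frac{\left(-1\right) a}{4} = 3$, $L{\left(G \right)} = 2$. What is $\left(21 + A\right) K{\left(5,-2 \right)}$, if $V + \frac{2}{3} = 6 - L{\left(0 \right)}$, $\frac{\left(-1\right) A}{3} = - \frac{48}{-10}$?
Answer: $\frac{506}{5} \approx 101.2$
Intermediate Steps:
$a = -12$ ($a = \left(-4\right) 3 = -12$)
$A = - \frac{72}{5}$ ($A = - 3 \left(- \frac{48}{-10}\right) = - 3 \left(\left(-48\right) \left(- \frac{1}{10}\right)\right) = \left(-3\right) \frac{24}{5} = - \frac{72}{5} \approx -14.4$)
$V = \frac{10}{3}$ ($V = - \frac{2}{3} + \left(6 - 2\right) = - \frac{2}{3} + 4 = \frac{10}{3} \approx 3.3333$)
$U = -12$
$K{\left(T,Y \right)} = \frac{46}{3}$ ($K{\left(T,Y \right)} = \frac{10}{3} - -12 = \frac{10}{3} + 12 = \frac{46}{3}$)
$\left(21 + A\right) K{\left(5,-2 \right)} = \left(21 - \frac{72}{5}\right) \frac{46}{3} = \frac{33}{5} \cdot \frac{46}{3} = \frac{506}{5}$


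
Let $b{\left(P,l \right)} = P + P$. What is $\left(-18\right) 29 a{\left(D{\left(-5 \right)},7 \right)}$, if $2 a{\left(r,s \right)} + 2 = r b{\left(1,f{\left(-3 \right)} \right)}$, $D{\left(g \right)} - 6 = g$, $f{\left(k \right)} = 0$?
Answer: $0$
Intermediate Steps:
$b{\left(P,l \right)} = 2 P$
$D{\left(g \right)} = 6 + g$
$a{\left(r,s \right)} = -1 + r$ ($a{\left(r,s \right)} = -1 + \frac{r 2 \cdot 1}{2} = -1 + \frac{r 2}{2} = -1 + \frac{2 r}{2} = -1 + r$)
$\left(-18\right) 29 a{\left(D{\left(-5 \right)},7 \right)} = \left(-18\right) 29 \left(-1 + \left(6 - 5\right)\right) = - 522 \left(-1 + 1\right) = \left(-522\right) 0 = 0$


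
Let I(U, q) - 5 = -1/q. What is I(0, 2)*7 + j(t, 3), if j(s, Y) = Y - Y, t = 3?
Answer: 63/2 ≈ 31.500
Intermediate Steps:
j(s, Y) = 0
I(U, q) = 5 - 1/q
I(0, 2)*7 + j(t, 3) = (5 - 1/2)*7 + 0 = (5 - 1*½)*7 + 0 = (5 - ½)*7 + 0 = (9/2)*7 + 0 = 63/2 + 0 = 63/2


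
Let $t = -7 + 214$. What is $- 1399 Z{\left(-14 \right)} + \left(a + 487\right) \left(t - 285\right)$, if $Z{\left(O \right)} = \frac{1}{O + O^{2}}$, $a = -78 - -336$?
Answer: $- \frac{10577419}{182} \approx -58118.0$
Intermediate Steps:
$a = 258$ ($a = -78 + 336 = 258$)
$t = 207$
$- 1399 Z{\left(-14 \right)} + \left(a + 487\right) \left(t - 285\right) = - 1399 \frac{1}{\left(-14\right) \left(1 - 14\right)} + \left(258 + 487\right) \left(207 - 285\right) = - 1399 \left(- \frac{1}{14 \left(-13\right)}\right) + 745 \left(-78\right) = - 1399 \left(\left(- \frac{1}{14}\right) \left(- \frac{1}{13}\right)\right) - 58110 = \left(-1399\right) \frac{1}{182} - 58110 = - \frac{1399}{182} - 58110 = - \frac{10577419}{182}$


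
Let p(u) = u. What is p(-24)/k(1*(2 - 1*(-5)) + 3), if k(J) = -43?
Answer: 24/43 ≈ 0.55814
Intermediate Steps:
p(-24)/k(1*(2 - 1*(-5)) + 3) = -24/(-43) = -24*(-1/43) = 24/43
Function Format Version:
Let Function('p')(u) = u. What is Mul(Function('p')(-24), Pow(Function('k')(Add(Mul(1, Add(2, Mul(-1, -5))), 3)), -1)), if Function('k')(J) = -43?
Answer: Rational(24, 43) ≈ 0.55814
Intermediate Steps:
Mul(Function('p')(-24), Pow(Function('k')(Add(Mul(1, Add(2, Mul(-1, -5))), 3)), -1)) = Mul(-24, Pow(-43, -1)) = Mul(-24, Rational(-1, 43)) = Rational(24, 43)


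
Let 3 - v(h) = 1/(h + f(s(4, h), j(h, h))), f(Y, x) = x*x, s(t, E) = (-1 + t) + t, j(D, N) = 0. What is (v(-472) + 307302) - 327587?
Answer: -9573103/472 ≈ -20282.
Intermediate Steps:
s(t, E) = -1 + 2*t
f(Y, x) = x**2
v(h) = 3 - 1/h (v(h) = 3 - 1/(h + 0**2) = 3 - 1/(h + 0) = 3 - 1/h)
(v(-472) + 307302) - 327587 = ((3 - 1/(-472)) + 307302) - 327587 = ((3 - 1*(-1/472)) + 307302) - 327587 = ((3 + 1/472) + 307302) - 327587 = (1417/472 + 307302) - 327587 = 145047961/472 - 327587 = -9573103/472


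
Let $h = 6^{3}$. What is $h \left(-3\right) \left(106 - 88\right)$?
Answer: $-11664$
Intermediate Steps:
$h = 216$
$h \left(-3\right) \left(106 - 88\right) = 216 \left(-3\right) \left(106 - 88\right) = - 648 \left(106 - 88\right) = \left(-648\right) 18 = -11664$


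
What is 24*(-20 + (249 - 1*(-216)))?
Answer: 10680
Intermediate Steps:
24*(-20 + (249 - 1*(-216))) = 24*(-20 + (249 + 216)) = 24*(-20 + 465) = 24*445 = 10680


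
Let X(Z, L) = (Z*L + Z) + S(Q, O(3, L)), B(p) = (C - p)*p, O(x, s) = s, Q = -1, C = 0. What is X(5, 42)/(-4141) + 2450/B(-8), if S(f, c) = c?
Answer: -5080949/132512 ≈ -38.343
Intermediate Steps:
B(p) = -p**2 (B(p) = (0 - p)*p = (-p)*p = -p**2)
X(Z, L) = L + Z + L*Z (X(Z, L) = (Z*L + Z) + L = (L*Z + Z) + L = (Z + L*Z) + L = L + Z + L*Z)
X(5, 42)/(-4141) + 2450/B(-8) = (42 + 5 + 42*5)/(-4141) + 2450/((-1*(-8)**2)) = (42 + 5 + 210)*(-1/4141) + 2450/((-1*64)) = 257*(-1/4141) + 2450/(-64) = -257/4141 + 2450*(-1/64) = -257/4141 - 1225/32 = -5080949/132512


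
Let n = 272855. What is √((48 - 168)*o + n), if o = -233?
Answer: √300815 ≈ 548.47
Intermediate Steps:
√((48 - 168)*o + n) = √((48 - 168)*(-233) + 272855) = √(-120*(-233) + 272855) = √(27960 + 272855) = √300815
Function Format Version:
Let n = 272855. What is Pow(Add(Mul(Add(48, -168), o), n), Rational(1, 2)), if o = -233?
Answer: Pow(300815, Rational(1, 2)) ≈ 548.47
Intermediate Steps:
Pow(Add(Mul(Add(48, -168), o), n), Rational(1, 2)) = Pow(Add(Mul(Add(48, -168), -233), 272855), Rational(1, 2)) = Pow(Add(Mul(-120, -233), 272855), Rational(1, 2)) = Pow(Add(27960, 272855), Rational(1, 2)) = Pow(300815, Rational(1, 2))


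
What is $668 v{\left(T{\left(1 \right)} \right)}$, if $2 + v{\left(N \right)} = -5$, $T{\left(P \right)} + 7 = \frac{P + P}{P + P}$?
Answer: $-4676$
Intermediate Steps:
$T{\left(P \right)} = -6$ ($T{\left(P \right)} = -7 + \frac{P + P}{P + P} = -7 + \frac{2 P}{2 P} = -7 + 2 P \frac{1}{2 P} = -7 + 1 = -6$)
$v{\left(N \right)} = -7$ ($v{\left(N \right)} = -2 - 5 = -7$)
$668 v{\left(T{\left(1 \right)} \right)} = 668 \left(-7\right) = -4676$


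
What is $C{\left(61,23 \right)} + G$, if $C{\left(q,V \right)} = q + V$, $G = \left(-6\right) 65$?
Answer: $-306$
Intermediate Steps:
$G = -390$
$C{\left(q,V \right)} = V + q$
$C{\left(61,23 \right)} + G = \left(23 + 61\right) - 390 = 84 - 390 = -306$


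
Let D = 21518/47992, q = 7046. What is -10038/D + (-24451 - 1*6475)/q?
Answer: -121251126703/5414851 ≈ -22392.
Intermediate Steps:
D = 1537/3428 (D = 21518*(1/47992) = 1537/3428 ≈ 0.44837)
-10038/D + (-24451 - 1*6475)/q = -10038/1537/3428 + (-24451 - 1*6475)/7046 = -10038*3428/1537 + (-24451 - 6475)*(1/7046) = -34410264/1537 - 30926*1/7046 = -34410264/1537 - 15463/3523 = -121251126703/5414851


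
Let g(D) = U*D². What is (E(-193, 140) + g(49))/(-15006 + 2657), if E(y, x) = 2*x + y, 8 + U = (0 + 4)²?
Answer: -19295/12349 ≈ -1.5625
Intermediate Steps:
U = 8 (U = -8 + (0 + 4)² = -8 + 4² = -8 + 16 = 8)
g(D) = 8*D²
E(y, x) = y + 2*x
(E(-193, 140) + g(49))/(-15006 + 2657) = ((-193 + 2*140) + 8*49²)/(-15006 + 2657) = ((-193 + 280) + 8*2401)/(-12349) = (87 + 19208)*(-1/12349) = 19295*(-1/12349) = -19295/12349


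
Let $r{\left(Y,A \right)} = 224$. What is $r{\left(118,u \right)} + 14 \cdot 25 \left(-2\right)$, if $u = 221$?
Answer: $-476$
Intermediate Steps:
$r{\left(118,u \right)} + 14 \cdot 25 \left(-2\right) = 224 + 14 \cdot 25 \left(-2\right) = 224 + 350 \left(-2\right) = 224 - 700 = -476$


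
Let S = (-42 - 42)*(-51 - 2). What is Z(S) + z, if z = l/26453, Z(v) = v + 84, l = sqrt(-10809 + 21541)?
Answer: 4536 + 2*sqrt(2683)/26453 ≈ 4536.0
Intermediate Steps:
S = 4452 (S = -84*(-53) = 4452)
l = 2*sqrt(2683) (l = sqrt(10732) = 2*sqrt(2683) ≈ 103.60)
Z(v) = 84 + v
z = 2*sqrt(2683)/26453 (z = (2*sqrt(2683))/26453 = (2*sqrt(2683))*(1/26453) = 2*sqrt(2683)/26453 ≈ 0.0039162)
Z(S) + z = (84 + 4452) + 2*sqrt(2683)/26453 = 4536 + 2*sqrt(2683)/26453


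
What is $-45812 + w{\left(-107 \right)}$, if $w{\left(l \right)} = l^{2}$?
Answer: $-34363$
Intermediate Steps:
$-45812 + w{\left(-107 \right)} = -45812 + \left(-107\right)^{2} = -45812 + 11449 = -34363$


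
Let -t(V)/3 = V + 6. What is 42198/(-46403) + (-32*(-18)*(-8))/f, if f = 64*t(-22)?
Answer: -223605/92806 ≈ -2.4094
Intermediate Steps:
t(V) = -18 - 3*V (t(V) = -3*(V + 6) = -3*(6 + V) = -18 - 3*V)
f = 3072 (f = 64*(-18 - 3*(-22)) = 64*(-18 + 66) = 64*48 = 3072)
42198/(-46403) + (-32*(-18)*(-8))/f = 42198/(-46403) + (-32*(-18)*(-8))/3072 = 42198*(-1/46403) + (576*(-8))*(1/3072) = -42198/46403 - 4608*1/3072 = -42198/46403 - 3/2 = -223605/92806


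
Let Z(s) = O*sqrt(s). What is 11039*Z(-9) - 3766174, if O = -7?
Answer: -3766174 - 231819*I ≈ -3.7662e+6 - 2.3182e+5*I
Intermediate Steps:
Z(s) = -7*sqrt(s)
11039*Z(-9) - 3766174 = 11039*(-21*I) - 3766174 = -231819*I - 3766174 = -3766174 - 231819*I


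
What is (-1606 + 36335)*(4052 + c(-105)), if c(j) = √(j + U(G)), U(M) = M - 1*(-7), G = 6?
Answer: 140721908 + 69458*I*√23 ≈ 1.4072e+8 + 3.3311e+5*I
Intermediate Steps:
U(M) = 7 + M (U(M) = M + 7 = 7 + M)
c(j) = √(13 + j) (c(j) = √(j + (7 + 6)) = √(j + 13) = √(13 + j))
(-1606 + 36335)*(4052 + c(-105)) = (-1606 + 36335)*(4052 + √(13 - 105)) = 34729*(4052 + √(-92)) = 34729*(4052 + 2*I*√23) = 140721908 + 69458*I*√23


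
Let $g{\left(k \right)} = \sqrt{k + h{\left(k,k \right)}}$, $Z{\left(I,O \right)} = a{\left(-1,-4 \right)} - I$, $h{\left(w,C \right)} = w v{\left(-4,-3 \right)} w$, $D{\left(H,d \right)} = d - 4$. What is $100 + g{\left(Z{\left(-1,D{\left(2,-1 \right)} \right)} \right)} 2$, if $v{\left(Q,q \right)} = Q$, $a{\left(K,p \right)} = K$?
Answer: $100$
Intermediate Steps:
$D{\left(H,d \right)} = -4 + d$
$h{\left(w,C \right)} = - 4 w^{2}$ ($h{\left(w,C \right)} = w \left(-4\right) w = - 4 w w = - 4 w^{2}$)
$Z{\left(I,O \right)} = -1 - I$
$g{\left(k \right)} = \sqrt{k - 4 k^{2}}$
$100 + g{\left(Z{\left(-1,D{\left(2,-1 \right)} \right)} \right)} 2 = 100 + \sqrt{\left(-1 - -1\right) \left(1 - 4 \left(-1 - -1\right)\right)} 2 = 100 + \sqrt{\left(-1 + 1\right) \left(1 - 4 \left(-1 + 1\right)\right)} 2 = 100 + \sqrt{0 \left(1 - 0\right)} 2 = 100 + \sqrt{0 \left(1 + 0\right)} 2 = 100 + \sqrt{0 \cdot 1} \cdot 2 = 100 + \sqrt{0} \cdot 2 = 100 + 0 \cdot 2 = 100 + 0 = 100$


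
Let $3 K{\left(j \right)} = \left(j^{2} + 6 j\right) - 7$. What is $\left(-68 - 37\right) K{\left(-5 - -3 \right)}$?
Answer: $525$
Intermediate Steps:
$K{\left(j \right)} = - \frac{7}{3} + 2 j + \frac{j^{2}}{3}$ ($K{\left(j \right)} = \frac{\left(j^{2} + 6 j\right) - 7}{3} = \frac{-7 + j^{2} + 6 j}{3} = - \frac{7}{3} + 2 j + \frac{j^{2}}{3}$)
$\left(-68 - 37\right) K{\left(-5 - -3 \right)} = \left(-68 - 37\right) \left(- \frac{7}{3} + 2 \left(-5 - -3\right) + \frac{\left(-5 - -3\right)^{2}}{3}\right) = - 105 \left(- \frac{7}{3} + 2 \left(-5 + 3\right) + \frac{\left(-5 + 3\right)^{2}}{3}\right) = - 105 \left(- \frac{7}{3} + 2 \left(-2\right) + \frac{\left(-2\right)^{2}}{3}\right) = - 105 \left(- \frac{7}{3} - 4 + \frac{1}{3} \cdot 4\right) = - 105 \left(- \frac{7}{3} - 4 + \frac{4}{3}\right) = \left(-105\right) \left(-5\right) = 525$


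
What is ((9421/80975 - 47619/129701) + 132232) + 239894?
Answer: 27330524465122/73444325 ≈ 3.7213e+5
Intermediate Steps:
((9421/80975 - 47619/129701) + 132232) + 239894 = ((9421*(1/80975) - 47619*1/129701) + 132232) + 239894 = ((9421/80975 - 333/907) + 132232) + 239894 = (-18419828/73444325 + 132232) + 239894 = 9711671563572/73444325 + 239894 = 27330524465122/73444325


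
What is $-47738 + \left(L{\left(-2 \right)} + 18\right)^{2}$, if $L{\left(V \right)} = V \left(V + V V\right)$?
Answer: $-47542$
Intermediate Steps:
$L{\left(V \right)} = V \left(V + V^{2}\right)$
$-47738 + \left(L{\left(-2 \right)} + 18\right)^{2} = -47738 + \left(\left(-2\right)^{2} \left(1 - 2\right) + 18\right)^{2} = -47738 + \left(4 \left(-1\right) + 18\right)^{2} = -47738 + \left(-4 + 18\right)^{2} = -47738 + 14^{2} = -47738 + 196 = -47542$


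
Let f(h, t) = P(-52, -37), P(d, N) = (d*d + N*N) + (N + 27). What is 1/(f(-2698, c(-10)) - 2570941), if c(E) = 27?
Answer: -1/2566878 ≈ -3.8958e-7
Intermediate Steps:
P(d, N) = 27 + N + N² + d² (P(d, N) = (d² + N²) + (27 + N) = (N² + d²) + (27 + N) = 27 + N + N² + d²)
f(h, t) = 4063 (f(h, t) = 27 - 37 + (-37)² + (-52)² = 27 - 37 + 1369 + 2704 = 4063)
1/(f(-2698, c(-10)) - 2570941) = 1/(4063 - 2570941) = 1/(-2566878) = -1/2566878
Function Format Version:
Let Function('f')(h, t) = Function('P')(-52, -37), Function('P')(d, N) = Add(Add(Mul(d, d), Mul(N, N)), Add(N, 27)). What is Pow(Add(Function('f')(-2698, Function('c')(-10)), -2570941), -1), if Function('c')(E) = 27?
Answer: Rational(-1, 2566878) ≈ -3.8958e-7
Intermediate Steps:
Function('P')(d, N) = Add(27, N, Pow(N, 2), Pow(d, 2)) (Function('P')(d, N) = Add(Add(Pow(d, 2), Pow(N, 2)), Add(27, N)) = Add(Add(Pow(N, 2), Pow(d, 2)), Add(27, N)) = Add(27, N, Pow(N, 2), Pow(d, 2)))
Function('f')(h, t) = 4063 (Function('f')(h, t) = Add(27, -37, Pow(-37, 2), Pow(-52, 2)) = Add(27, -37, 1369, 2704) = 4063)
Pow(Add(Function('f')(-2698, Function('c')(-10)), -2570941), -1) = Pow(Add(4063, -2570941), -1) = Pow(-2566878, -1) = Rational(-1, 2566878)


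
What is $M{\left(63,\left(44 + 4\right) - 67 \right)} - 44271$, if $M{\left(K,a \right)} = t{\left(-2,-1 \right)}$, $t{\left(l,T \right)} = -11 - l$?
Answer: $-44280$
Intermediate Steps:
$M{\left(K,a \right)} = -9$ ($M{\left(K,a \right)} = -11 - -2 = -11 + 2 = -9$)
$M{\left(63,\left(44 + 4\right) - 67 \right)} - 44271 = -9 - 44271 = -44280$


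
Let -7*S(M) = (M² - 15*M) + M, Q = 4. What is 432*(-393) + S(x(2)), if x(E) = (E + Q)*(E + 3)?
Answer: -1188912/7 ≈ -1.6984e+5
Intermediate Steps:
x(E) = (3 + E)*(4 + E) (x(E) = (E + 4)*(E + 3) = (4 + E)*(3 + E) = (3 + E)*(4 + E))
S(M) = 2*M - M²/7 (S(M) = -((M² - 15*M) + M)/7 = -(M² - 14*M)/7 = 2*M - M²/7)
432*(-393) + S(x(2)) = 432*(-393) + (12 + 2² + 7*2)*(14 - (12 + 2² + 7*2))/7 = -169776 + (12 + 4 + 14)*(14 - (12 + 4 + 14))/7 = -169776 + (⅐)*30*(14 - 1*30) = -169776 + (⅐)*30*(14 - 30) = -169776 + (⅐)*30*(-16) = -169776 - 480/7 = -1188912/7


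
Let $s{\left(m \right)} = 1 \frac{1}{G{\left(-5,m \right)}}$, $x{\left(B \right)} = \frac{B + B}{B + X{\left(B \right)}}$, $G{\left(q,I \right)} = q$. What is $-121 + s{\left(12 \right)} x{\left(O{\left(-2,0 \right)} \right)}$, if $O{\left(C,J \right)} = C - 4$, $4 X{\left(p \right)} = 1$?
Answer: $- \frac{13963}{115} \approx -121.42$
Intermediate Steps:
$X{\left(p \right)} = \frac{1}{4}$ ($X{\left(p \right)} = \frac{1}{4} \cdot 1 = \frac{1}{4}$)
$O{\left(C,J \right)} = -4 + C$
$x{\left(B \right)} = \frac{2 B}{\frac{1}{4} + B}$ ($x{\left(B \right)} = \frac{B + B}{B + \frac{1}{4}} = \frac{2 B}{\frac{1}{4} + B}$)
$s{\left(m \right)} = - \frac{1}{5}$ ($s{\left(m \right)} = 1 \frac{1}{-5} = 1 \left(- \frac{1}{5}\right) = - \frac{1}{5}$)
$-121 + s{\left(12 \right)} x{\left(O{\left(-2,0 \right)} \right)} = -121 - \frac{8 \left(-4 - 2\right) \frac{1}{1 + 4 \left(-4 - 2\right)}}{5} = -121 - \frac{8 \left(-6\right) \frac{1}{1 + 4 \left(-6\right)}}{5} = -121 - \frac{8 \left(-6\right) \frac{1}{1 - 24}}{5} = -121 - \frac{8 \left(-6\right) \frac{1}{-23}}{5} = -121 - \frac{8 \left(-6\right) \left(- \frac{1}{23}\right)}{5} = -121 - \frac{48}{115} = - \frac{13963}{115}$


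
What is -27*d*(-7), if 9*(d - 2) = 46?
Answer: 1344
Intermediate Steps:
d = 64/9 (d = 2 + (⅑)*46 = 2 + 46/9 = 64/9 ≈ 7.1111)
-27*d*(-7) = -27*64/9*(-7) = -192*(-7) = 1344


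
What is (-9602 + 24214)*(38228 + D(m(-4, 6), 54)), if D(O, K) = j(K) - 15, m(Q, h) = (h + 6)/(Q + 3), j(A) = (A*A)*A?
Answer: 2859232324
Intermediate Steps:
j(A) = A³ (j(A) = A²*A = A³)
m(Q, h) = (6 + h)/(3 + Q)
D(O, K) = -15 + K³ (D(O, K) = K³ - 15 = -15 + K³)
(-9602 + 24214)*(38228 + D(m(-4, 6), 54)) = (-9602 + 24214)*(38228 + (-15 + 54³)) = 14612*(38228 + (-15 + 157464)) = 14612*(38228 + 157449) = 14612*195677 = 2859232324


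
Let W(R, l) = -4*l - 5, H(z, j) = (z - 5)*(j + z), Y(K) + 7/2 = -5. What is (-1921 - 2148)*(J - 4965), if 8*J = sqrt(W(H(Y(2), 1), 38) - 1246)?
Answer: 20202585 - 4069*I*sqrt(1403)/8 ≈ 2.0203e+7 - 19051.0*I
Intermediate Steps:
Y(K) = -17/2 (Y(K) = -7/2 - 5 = -17/2)
H(z, j) = (-5 + z)*(j + z)
W(R, l) = -5 - 4*l
J = I*sqrt(1403)/8 (J = sqrt((-5 - 4*38) - 1246)/8 = sqrt((-5 - 152) - 1246)/8 = sqrt(-157 - 1246)/8 = sqrt(-1403)/8 = (I*sqrt(1403))/8 = I*sqrt(1403)/8 ≈ 4.6821*I)
(-1921 - 2148)*(J - 4965) = (-1921 - 2148)*(I*sqrt(1403)/8 - 4965) = -4069*(-4965 + I*sqrt(1403)/8) = 20202585 - 4069*I*sqrt(1403)/8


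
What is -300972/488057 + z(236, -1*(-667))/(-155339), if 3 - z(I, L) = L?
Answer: -46428619660/75814286323 ≈ -0.61240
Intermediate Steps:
z(I, L) = 3 - L
-300972/488057 + z(236, -1*(-667))/(-155339) = -300972/488057 + (3 - (-1)*(-667))/(-155339) = -300972*1/488057 + (3 - 1*667)*(-1/155339) = -300972/488057 + (3 - 667)*(-1/155339) = -300972/488057 - 664*(-1/155339) = -300972/488057 + 664/155339 = -46428619660/75814286323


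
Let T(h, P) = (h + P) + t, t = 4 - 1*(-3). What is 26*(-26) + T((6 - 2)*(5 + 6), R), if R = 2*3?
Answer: -619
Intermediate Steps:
R = 6
t = 7 (t = 4 + 3 = 7)
T(h, P) = 7 + P + h (T(h, P) = (h + P) + 7 = (P + h) + 7 = 7 + P + h)
26*(-26) + T((6 - 2)*(5 + 6), R) = 26*(-26) + (7 + 6 + (6 - 2)*(5 + 6)) = -676 + (7 + 6 + 4*11) = -676 + (7 + 6 + 44) = -676 + 57 = -619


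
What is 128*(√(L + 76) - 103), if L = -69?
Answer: -13184 + 128*√7 ≈ -12845.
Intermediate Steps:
128*(√(L + 76) - 103) = 128*(√(-69 + 76) - 103) = 128*(√7 - 103) = 128*(-103 + √7) = -13184 + 128*√7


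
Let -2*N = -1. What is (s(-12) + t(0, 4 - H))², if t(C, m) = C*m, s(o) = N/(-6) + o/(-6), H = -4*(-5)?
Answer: 529/144 ≈ 3.6736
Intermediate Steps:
N = ½ (N = -½*(-1) = ½ ≈ 0.50000)
H = 20
s(o) = -1/12 - o/6 (s(o) = (½)/(-6) + o/(-6) = (½)*(-⅙) + o*(-⅙) = -1/12 - o/6)
(s(-12) + t(0, 4 - H))² = ((-1/12 - ⅙*(-12)) + 0*(4 - 1*20))² = ((-1/12 + 2) + 0*(4 - 20))² = (23/12 + 0*(-16))² = (23/12 + 0)² = (23/12)² = 529/144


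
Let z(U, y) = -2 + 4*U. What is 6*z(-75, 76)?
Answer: -1812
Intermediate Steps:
6*z(-75, 76) = 6*(-2 + 4*(-75)) = 6*(-2 - 300) = 6*(-302) = -1812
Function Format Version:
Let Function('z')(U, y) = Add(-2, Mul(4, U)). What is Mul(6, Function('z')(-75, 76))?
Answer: -1812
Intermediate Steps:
Mul(6, Function('z')(-75, 76)) = Mul(6, Add(-2, Mul(4, -75))) = Mul(6, Add(-2, -300)) = Mul(6, -302) = -1812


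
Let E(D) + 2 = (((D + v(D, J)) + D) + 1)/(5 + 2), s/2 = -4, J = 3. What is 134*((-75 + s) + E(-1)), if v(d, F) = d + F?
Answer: -79596/7 ≈ -11371.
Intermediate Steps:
s = -8 (s = 2*(-4) = -8)
v(d, F) = F + d
E(D) = -10/7 + 3*D/7 (E(D) = -2 + (((D + (3 + D)) + D) + 1)/(5 + 2) = -2 + (((3 + 2*D) + D) + 1)/7 = -2 + ((3 + 3*D) + 1)*(⅐) = -2 + (4 + 3*D)*(⅐) = -2 + (4/7 + 3*D/7) = -10/7 + 3*D/7)
134*((-75 + s) + E(-1)) = 134*((-75 - 8) + (-10/7 + (3/7)*(-1))) = 134*(-83 + (-10/7 - 3/7)) = 134*(-83 - 13/7) = 134*(-594/7) = -79596/7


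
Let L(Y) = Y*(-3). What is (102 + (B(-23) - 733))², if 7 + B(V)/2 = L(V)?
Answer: 257049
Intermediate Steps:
L(Y) = -3*Y
B(V) = -14 - 6*V (B(V) = -14 + 2*(-3*V) = -14 - 6*V)
(102 + (B(-23) - 733))² = (102 + ((-14 - 6*(-23)) - 733))² = (102 + ((-14 + 138) - 733))² = (102 + (124 - 733))² = (102 - 609)² = (-507)² = 257049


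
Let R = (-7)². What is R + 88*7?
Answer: 665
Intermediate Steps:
R = 49
R + 88*7 = 49 + 88*7 = 49 + 616 = 665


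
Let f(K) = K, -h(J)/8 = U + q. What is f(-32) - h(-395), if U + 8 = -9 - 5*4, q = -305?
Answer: -2768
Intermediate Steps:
U = -37 (U = -8 + (-9 - 5*4) = -8 + (-9 - 20) = -8 - 29 = -37)
h(J) = 2736 (h(J) = -8*(-37 - 305) = -8*(-342) = 2736)
f(-32) - h(-395) = -32 - 1*2736 = -32 - 2736 = -2768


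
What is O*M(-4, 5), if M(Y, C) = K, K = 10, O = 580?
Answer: 5800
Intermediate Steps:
M(Y, C) = 10
O*M(-4, 5) = 580*10 = 5800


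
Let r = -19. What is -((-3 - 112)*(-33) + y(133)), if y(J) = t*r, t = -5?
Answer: -3890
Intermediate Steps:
y(J) = 95 (y(J) = -5*(-19) = 95)
-((-3 - 112)*(-33) + y(133)) = -((-3 - 112)*(-33) + 95) = -(-115*(-33) + 95) = -(3795 + 95) = -1*3890 = -3890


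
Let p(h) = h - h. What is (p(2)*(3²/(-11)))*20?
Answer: 0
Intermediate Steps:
p(h) = 0
(p(2)*(3²/(-11)))*20 = (0*(3²/(-11)))*20 = (0*(9*(-1/11)))*20 = (0*(-9/11))*20 = 0*20 = 0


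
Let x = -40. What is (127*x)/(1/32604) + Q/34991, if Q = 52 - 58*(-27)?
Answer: -5795500543502/34991 ≈ -1.6563e+8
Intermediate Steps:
Q = 1618 (Q = 52 + 1566 = 1618)
(127*x)/(1/32604) + Q/34991 = (127*(-40))/(1/32604) + 1618/34991 = -5080/1/32604 + 1618*(1/34991) = -5080*32604 + 1618/34991 = -165628320 + 1618/34991 = -5795500543502/34991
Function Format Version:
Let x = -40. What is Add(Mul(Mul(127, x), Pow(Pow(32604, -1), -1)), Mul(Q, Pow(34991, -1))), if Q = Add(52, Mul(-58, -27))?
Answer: Rational(-5795500543502, 34991) ≈ -1.6563e+8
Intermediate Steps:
Q = 1618 (Q = Add(52, 1566) = 1618)
Add(Mul(Mul(127, x), Pow(Pow(32604, -1), -1)), Mul(Q, Pow(34991, -1))) = Add(Mul(Mul(127, -40), Pow(Pow(32604, -1), -1)), Mul(1618, Pow(34991, -1))) = Add(Mul(-5080, Pow(Rational(1, 32604), -1)), Mul(1618, Rational(1, 34991))) = Add(Mul(-5080, 32604), Rational(1618, 34991)) = Add(-165628320, Rational(1618, 34991)) = Rational(-5795500543502, 34991)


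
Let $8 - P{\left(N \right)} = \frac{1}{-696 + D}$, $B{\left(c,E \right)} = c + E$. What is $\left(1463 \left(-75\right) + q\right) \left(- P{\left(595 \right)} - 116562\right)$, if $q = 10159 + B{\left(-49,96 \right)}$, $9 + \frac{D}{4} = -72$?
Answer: $\frac{3944316175373}{340} \approx 1.1601 \cdot 10^{10}$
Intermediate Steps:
$B{\left(c,E \right)} = E + c$
$D = -324$ ($D = -36 + 4 \left(-72\right) = -36 - 288 = -324$)
$P{\left(N \right)} = \frac{8161}{1020}$ ($P{\left(N \right)} = 8 - \frac{1}{-696 - 324} = 8 - \frac{1}{-1020} = 8 - - \frac{1}{1020} = 8 + \frac{1}{1020} = \frac{8161}{1020}$)
$q = 10206$ ($q = 10159 + \left(96 - 49\right) = 10159 + 47 = 10206$)
$\left(1463 \left(-75\right) + q\right) \left(- P{\left(595 \right)} - 116562\right) = \left(1463 \left(-75\right) + 10206\right) \left(\left(-1\right) \frac{8161}{1020} - 116562\right) = \left(-109725 + 10206\right) \left(- \frac{8161}{1020} - 116562\right) = \left(-99519\right) \left(- \frac{118901401}{1020}\right) = \frac{3944316175373}{340}$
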